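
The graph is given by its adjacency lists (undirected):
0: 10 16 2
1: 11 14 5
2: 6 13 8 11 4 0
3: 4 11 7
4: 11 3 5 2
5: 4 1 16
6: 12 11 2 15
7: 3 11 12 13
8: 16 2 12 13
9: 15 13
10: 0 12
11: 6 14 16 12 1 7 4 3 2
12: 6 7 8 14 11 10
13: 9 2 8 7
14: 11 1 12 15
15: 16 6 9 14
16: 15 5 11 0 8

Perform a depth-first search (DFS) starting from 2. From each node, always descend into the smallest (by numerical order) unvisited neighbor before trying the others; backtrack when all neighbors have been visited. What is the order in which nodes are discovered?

2 0 10 12 6 11 1 5 4 3 7 13 8 16 15 9 14

Visit 2
2 → 0
0 → 10
10 → 12
12 → 6
6 → 11
11 → 1
1 → 5
5 → 4
4 → 3
3 → 7
7 → 13
13 → 8
8 → 16
16 → 15
15 → 9
15 → 14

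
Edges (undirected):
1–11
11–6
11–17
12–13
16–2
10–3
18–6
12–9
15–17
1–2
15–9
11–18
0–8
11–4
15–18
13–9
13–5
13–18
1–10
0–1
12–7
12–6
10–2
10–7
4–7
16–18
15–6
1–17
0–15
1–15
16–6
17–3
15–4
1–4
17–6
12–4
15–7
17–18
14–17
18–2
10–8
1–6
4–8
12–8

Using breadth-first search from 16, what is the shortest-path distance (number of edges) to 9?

Level 0: 16
Level 1: 2, 6, 18
Level 2: 1, 10, 11, 12, 13, 15, 17
Level 3: 0, 3, 4, 5, 7, 8, 9, 14
9 first appears at level 3.

3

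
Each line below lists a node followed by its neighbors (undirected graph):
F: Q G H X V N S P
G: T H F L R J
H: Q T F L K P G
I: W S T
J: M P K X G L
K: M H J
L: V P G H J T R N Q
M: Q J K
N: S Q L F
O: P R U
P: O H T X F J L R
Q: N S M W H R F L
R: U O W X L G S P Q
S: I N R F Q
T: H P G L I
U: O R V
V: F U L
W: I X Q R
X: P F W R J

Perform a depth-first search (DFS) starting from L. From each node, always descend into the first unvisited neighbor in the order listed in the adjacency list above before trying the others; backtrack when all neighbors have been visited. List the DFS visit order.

Visit L
L → V
V → F
F → Q
Q → N
N → S
S → I
I → W
W → X
X → P
P → O
O → R
R → U
R → G
G → T
T → H
H → K
K → M
M → J

L, V, F, Q, N, S, I, W, X, P, O, R, U, G, T, H, K, M, J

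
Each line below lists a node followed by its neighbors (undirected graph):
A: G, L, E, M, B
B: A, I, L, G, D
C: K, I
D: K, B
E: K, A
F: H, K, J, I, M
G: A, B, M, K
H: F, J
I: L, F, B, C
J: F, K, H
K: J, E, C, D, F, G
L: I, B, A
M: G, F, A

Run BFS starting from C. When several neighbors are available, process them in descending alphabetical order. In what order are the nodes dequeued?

C -> K -> I -> J -> G -> F -> E -> D -> L -> B -> H -> M -> A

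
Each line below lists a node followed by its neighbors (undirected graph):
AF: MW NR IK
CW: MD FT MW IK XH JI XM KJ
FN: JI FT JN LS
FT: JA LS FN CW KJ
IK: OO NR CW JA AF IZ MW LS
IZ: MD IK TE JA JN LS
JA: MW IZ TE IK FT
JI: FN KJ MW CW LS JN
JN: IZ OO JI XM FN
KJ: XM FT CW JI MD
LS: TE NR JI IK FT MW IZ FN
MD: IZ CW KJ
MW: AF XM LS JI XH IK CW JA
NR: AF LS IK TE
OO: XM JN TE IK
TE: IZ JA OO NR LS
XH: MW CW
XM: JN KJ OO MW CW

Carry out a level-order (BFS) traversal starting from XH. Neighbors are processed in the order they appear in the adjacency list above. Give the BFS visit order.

XH, MW, CW, AF, XM, LS, JI, IK, JA, MD, FT, KJ, NR, JN, OO, TE, IZ, FN

Visit XH; enqueue MW, CW → queue [MW, CW]
Visit MW; enqueue AF, XM, LS, JI, IK, JA → queue [CW, AF, XM, LS, JI, IK, JA]
Visit CW; enqueue MD, FT, KJ → queue [AF, XM, LS, JI, IK, JA, MD, FT, KJ]
Visit AF; enqueue NR → queue [XM, LS, JI, IK, JA, MD, FT, KJ, NR]
Visit XM; enqueue JN, OO → queue [LS, JI, IK, JA, MD, FT, KJ, NR, JN, OO]
Visit LS; enqueue TE, IZ, FN → queue [JI, IK, JA, MD, FT, KJ, NR, JN, OO, TE, IZ, FN]
Visit JI → queue [IK, JA, MD, FT, KJ, NR, JN, OO, TE, IZ, FN]
Visit IK → queue [JA, MD, FT, KJ, NR, JN, OO, TE, IZ, FN]
Visit JA → queue [MD, FT, KJ, NR, JN, OO, TE, IZ, FN]
Visit MD → queue [FT, KJ, NR, JN, OO, TE, IZ, FN]
Visit FT → queue [KJ, NR, JN, OO, TE, IZ, FN]
Visit KJ → queue [NR, JN, OO, TE, IZ, FN]
Visit NR → queue [JN, OO, TE, IZ, FN]
Visit JN → queue [OO, TE, IZ, FN]
Visit OO → queue [TE, IZ, FN]
Visit TE → queue [IZ, FN]
Visit IZ → queue [FN]
Visit FN → queue []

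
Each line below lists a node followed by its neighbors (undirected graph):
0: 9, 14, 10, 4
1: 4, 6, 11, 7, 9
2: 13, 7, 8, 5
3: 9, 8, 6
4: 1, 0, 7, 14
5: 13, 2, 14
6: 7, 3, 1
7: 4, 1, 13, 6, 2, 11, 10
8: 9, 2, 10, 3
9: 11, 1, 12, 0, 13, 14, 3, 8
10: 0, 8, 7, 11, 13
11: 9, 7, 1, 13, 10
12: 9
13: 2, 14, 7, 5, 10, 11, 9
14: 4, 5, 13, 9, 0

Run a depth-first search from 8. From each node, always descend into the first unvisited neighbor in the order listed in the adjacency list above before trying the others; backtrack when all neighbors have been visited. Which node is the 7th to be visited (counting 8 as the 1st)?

6

Visit 8
8 → 9
9 → 11
11 → 7
7 → 4
4 → 1
1 → 6
6 → 3
4 → 0
0 → 14
14 → 5
5 → 13
13 → 2
13 → 10
9 → 12

Visit order: 8, 9, 11, 7, 4, 1, 6, 3, 0, 14, 5, 13, 2, 10, 12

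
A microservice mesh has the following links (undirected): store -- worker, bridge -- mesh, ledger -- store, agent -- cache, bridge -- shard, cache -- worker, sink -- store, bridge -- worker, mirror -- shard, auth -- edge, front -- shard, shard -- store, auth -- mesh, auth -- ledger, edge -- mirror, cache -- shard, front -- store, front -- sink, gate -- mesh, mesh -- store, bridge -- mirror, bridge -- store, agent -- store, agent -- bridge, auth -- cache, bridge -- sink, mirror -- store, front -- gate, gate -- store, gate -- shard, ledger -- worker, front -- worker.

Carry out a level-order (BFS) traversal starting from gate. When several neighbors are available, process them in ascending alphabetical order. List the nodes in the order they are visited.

Visit gate; enqueue front, mesh, shard, store → queue [front, mesh, shard, store]
Visit front; enqueue sink, worker → queue [mesh, shard, store, sink, worker]
Visit mesh; enqueue auth, bridge → queue [shard, store, sink, worker, auth, bridge]
Visit shard; enqueue cache, mirror → queue [store, sink, worker, auth, bridge, cache, mirror]
Visit store; enqueue agent, ledger → queue [sink, worker, auth, bridge, cache, mirror, agent, ledger]
Visit sink → queue [worker, auth, bridge, cache, mirror, agent, ledger]
Visit worker → queue [auth, bridge, cache, mirror, agent, ledger]
Visit auth; enqueue edge → queue [bridge, cache, mirror, agent, ledger, edge]
Visit bridge → queue [cache, mirror, agent, ledger, edge]
Visit cache → queue [mirror, agent, ledger, edge]
Visit mirror → queue [agent, ledger, edge]
Visit agent → queue [ledger, edge]
Visit ledger → queue [edge]
Visit edge → queue []

gate front mesh shard store sink worker auth bridge cache mirror agent ledger edge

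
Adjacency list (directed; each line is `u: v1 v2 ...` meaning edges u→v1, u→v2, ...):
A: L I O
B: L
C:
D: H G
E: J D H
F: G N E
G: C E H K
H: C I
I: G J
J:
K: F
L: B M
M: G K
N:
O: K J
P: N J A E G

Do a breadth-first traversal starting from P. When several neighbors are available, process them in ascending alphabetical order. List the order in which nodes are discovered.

P → A → E → G → J → N → I → L → O → D → H → C → K → B → M → F

Visit P; enqueue A, E, G, J, N → queue [A, E, G, J, N]
Visit A; enqueue I, L, O → queue [E, G, J, N, I, L, O]
Visit E; enqueue D, H → queue [G, J, N, I, L, O, D, H]
Visit G; enqueue C, K → queue [J, N, I, L, O, D, H, C, K]
Visit J → queue [N, I, L, O, D, H, C, K]
Visit N → queue [I, L, O, D, H, C, K]
Visit I → queue [L, O, D, H, C, K]
Visit L; enqueue B, M → queue [O, D, H, C, K, B, M]
Visit O → queue [D, H, C, K, B, M]
Visit D → queue [H, C, K, B, M]
Visit H → queue [C, K, B, M]
Visit C → queue [K, B, M]
Visit K; enqueue F → queue [B, M, F]
Visit B → queue [M, F]
Visit M → queue [F]
Visit F → queue []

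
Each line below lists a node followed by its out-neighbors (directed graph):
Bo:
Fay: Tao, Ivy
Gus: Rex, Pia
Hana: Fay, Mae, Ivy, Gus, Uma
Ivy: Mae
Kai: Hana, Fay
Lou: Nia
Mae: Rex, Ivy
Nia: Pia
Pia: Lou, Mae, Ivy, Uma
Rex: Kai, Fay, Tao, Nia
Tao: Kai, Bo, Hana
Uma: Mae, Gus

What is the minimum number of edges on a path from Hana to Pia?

Level 0: Hana
Level 1: Fay, Gus, Ivy, Mae, Uma
Level 2: Pia, Rex, Tao
Level 3: Bo, Kai, Lou, Nia
Pia first appears at level 2.

2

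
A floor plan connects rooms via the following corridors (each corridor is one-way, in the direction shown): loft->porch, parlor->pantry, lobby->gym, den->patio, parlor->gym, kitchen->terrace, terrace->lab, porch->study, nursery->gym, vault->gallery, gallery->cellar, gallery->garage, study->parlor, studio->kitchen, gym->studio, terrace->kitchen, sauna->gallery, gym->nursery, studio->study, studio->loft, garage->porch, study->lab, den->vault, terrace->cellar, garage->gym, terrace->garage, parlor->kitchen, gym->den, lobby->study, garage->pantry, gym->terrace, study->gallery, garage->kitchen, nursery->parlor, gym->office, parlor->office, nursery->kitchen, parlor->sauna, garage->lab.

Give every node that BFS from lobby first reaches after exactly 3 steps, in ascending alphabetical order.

Level 0: lobby
Level 1: gym, study
Level 2: den, gallery, lab, nursery, office, parlor, studio, terrace
Level 3: cellar, garage, kitchen, loft, pantry, patio, sauna, vault
Level 4: porch

cellar, garage, kitchen, loft, pantry, patio, sauna, vault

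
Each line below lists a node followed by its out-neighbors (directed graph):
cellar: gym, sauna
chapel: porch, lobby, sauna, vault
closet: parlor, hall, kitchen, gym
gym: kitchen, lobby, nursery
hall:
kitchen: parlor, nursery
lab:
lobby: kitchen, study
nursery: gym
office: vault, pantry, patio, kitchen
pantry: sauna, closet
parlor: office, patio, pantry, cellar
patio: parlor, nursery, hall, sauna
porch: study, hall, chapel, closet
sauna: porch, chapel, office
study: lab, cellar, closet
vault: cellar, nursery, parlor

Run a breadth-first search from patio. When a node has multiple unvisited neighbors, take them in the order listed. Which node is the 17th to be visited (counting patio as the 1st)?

Visit patio; enqueue parlor, nursery, hall, sauna → queue [parlor, nursery, hall, sauna]
Visit parlor; enqueue office, pantry, cellar → queue [nursery, hall, sauna, office, pantry, cellar]
Visit nursery; enqueue gym → queue [hall, sauna, office, pantry, cellar, gym]
Visit hall → queue [sauna, office, pantry, cellar, gym]
Visit sauna; enqueue porch, chapel → queue [office, pantry, cellar, gym, porch, chapel]
Visit office; enqueue vault, kitchen → queue [pantry, cellar, gym, porch, chapel, vault, kitchen]
Visit pantry; enqueue closet → queue [cellar, gym, porch, chapel, vault, kitchen, closet]
Visit cellar → queue [gym, porch, chapel, vault, kitchen, closet]
Visit gym; enqueue lobby → queue [porch, chapel, vault, kitchen, closet, lobby]
Visit porch; enqueue study → queue [chapel, vault, kitchen, closet, lobby, study]
Visit chapel → queue [vault, kitchen, closet, lobby, study]
Visit vault → queue [kitchen, closet, lobby, study]
Visit kitchen → queue [closet, lobby, study]
Visit closet → queue [lobby, study]
Visit lobby → queue [study]
Visit study; enqueue lab → queue [lab]
Visit lab → queue []

Visit order: patio, parlor, nursery, hall, sauna, office, pantry, cellar, gym, porch, chapel, vault, kitchen, closet, lobby, study, lab

lab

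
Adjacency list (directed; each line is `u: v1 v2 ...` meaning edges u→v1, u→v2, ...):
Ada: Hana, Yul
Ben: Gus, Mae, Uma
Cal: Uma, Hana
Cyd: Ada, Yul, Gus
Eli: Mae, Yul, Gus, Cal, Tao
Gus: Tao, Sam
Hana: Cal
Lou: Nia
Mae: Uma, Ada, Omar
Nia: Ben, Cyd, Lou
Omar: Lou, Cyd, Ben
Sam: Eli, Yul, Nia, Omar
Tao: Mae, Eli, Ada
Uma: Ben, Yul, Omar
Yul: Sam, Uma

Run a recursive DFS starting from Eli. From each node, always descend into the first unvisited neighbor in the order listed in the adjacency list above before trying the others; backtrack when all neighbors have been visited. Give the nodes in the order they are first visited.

Eli → Mae → Uma → Ben → Gus → Tao → Ada → Hana → Cal → Yul → Sam → Nia → Cyd → Lou → Omar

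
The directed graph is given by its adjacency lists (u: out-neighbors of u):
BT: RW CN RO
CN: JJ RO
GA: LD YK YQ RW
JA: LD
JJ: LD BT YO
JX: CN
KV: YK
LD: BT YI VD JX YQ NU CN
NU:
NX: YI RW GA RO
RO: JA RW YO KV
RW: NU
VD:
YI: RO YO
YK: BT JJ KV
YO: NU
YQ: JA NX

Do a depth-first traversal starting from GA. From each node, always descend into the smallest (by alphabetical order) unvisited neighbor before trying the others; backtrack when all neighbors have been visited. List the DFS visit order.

GA → LD → BT → CN → JJ → YO → NU → RO → JA → KV → YK → RW → JX → VD → YI → YQ → NX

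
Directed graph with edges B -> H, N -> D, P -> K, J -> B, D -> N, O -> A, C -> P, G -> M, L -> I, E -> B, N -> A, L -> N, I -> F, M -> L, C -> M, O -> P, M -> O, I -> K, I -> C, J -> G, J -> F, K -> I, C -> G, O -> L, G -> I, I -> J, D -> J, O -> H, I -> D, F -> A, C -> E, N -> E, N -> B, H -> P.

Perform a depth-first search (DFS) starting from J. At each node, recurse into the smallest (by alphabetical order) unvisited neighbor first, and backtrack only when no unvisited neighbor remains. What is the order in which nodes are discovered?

Visit J
J → B
B → H
H → P
P → K
K → I
I → C
C → E
C → G
G → M
M → L
L → N
N → A
N → D
M → O
I → F

J, B, H, P, K, I, C, E, G, M, L, N, A, D, O, F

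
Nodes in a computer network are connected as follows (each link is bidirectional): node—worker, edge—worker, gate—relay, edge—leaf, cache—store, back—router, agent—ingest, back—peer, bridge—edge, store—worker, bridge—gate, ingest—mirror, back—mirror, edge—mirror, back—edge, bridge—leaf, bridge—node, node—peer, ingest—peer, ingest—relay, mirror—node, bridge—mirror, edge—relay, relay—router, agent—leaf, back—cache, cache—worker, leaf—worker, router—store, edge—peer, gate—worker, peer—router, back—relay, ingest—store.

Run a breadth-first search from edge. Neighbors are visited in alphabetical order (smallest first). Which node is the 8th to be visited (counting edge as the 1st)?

Visit edge; enqueue back, bridge, leaf, mirror, peer, relay, worker → queue [back, bridge, leaf, mirror, peer, relay, worker]
Visit back; enqueue cache, router → queue [bridge, leaf, mirror, peer, relay, worker, cache, router]
Visit bridge; enqueue gate, node → queue [leaf, mirror, peer, relay, worker, cache, router, gate, node]
Visit leaf; enqueue agent → queue [mirror, peer, relay, worker, cache, router, gate, node, agent]
Visit mirror; enqueue ingest → queue [peer, relay, worker, cache, router, gate, node, agent, ingest]
Visit peer → queue [relay, worker, cache, router, gate, node, agent, ingest]
Visit relay → queue [worker, cache, router, gate, node, agent, ingest]
Visit worker; enqueue store → queue [cache, router, gate, node, agent, ingest, store]
Visit cache → queue [router, gate, node, agent, ingest, store]
Visit router → queue [gate, node, agent, ingest, store]
Visit gate → queue [node, agent, ingest, store]
Visit node → queue [agent, ingest, store]
Visit agent → queue [ingest, store]
Visit ingest → queue [store]
Visit store → queue []

Visit order: edge, back, bridge, leaf, mirror, peer, relay, worker, cache, router, gate, node, agent, ingest, store

worker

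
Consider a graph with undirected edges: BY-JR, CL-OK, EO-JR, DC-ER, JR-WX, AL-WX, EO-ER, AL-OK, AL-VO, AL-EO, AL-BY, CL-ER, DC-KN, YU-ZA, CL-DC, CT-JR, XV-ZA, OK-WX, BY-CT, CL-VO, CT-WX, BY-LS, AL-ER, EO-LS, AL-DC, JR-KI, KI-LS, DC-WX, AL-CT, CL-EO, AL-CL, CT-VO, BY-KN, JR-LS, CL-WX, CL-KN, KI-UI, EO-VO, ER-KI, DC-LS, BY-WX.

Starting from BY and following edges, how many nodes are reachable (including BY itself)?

15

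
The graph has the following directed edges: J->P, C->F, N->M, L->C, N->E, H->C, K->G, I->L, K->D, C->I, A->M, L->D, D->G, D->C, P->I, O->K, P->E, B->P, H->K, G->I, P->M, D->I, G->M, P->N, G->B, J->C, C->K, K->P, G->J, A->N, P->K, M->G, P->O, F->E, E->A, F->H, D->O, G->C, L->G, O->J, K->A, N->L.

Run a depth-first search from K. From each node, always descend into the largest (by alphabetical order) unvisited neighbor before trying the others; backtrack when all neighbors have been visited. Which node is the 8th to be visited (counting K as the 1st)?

Visit K
K → P
P → O
O → J
J → C
C → I
I → L
L → G
G → M
G → B
L → D
C → F
F → H
F → E
E → A
A → N

Visit order: K, P, O, J, C, I, L, G, M, B, D, F, H, E, A, N

G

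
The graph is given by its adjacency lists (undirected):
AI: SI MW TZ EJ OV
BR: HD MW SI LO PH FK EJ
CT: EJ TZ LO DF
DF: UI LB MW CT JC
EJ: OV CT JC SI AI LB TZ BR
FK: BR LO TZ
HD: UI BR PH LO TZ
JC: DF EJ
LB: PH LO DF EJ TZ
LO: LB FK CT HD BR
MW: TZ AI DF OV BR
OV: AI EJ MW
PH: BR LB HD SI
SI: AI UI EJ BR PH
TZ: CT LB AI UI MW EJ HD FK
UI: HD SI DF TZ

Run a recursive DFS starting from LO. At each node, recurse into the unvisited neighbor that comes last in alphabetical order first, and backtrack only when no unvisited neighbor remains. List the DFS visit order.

LO LB TZ UI SI PH HD BR MW OV EJ JC DF CT AI FK

Visit LO
LO → LB
LB → TZ
TZ → UI
UI → SI
SI → PH
PH → HD
HD → BR
BR → MW
MW → OV
OV → EJ
EJ → JC
JC → DF
DF → CT
EJ → AI
BR → FK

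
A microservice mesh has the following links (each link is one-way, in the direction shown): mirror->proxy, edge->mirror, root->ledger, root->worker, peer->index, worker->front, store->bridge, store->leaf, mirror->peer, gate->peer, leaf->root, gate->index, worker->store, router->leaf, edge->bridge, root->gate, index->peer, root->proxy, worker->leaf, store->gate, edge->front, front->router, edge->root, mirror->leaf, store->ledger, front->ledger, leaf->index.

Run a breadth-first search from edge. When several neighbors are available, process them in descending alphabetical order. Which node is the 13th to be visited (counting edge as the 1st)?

store

Visit edge; enqueue root, mirror, front, bridge → queue [root, mirror, front, bridge]
Visit root; enqueue worker, proxy, ledger, gate → queue [mirror, front, bridge, worker, proxy, ledger, gate]
Visit mirror; enqueue peer, leaf → queue [front, bridge, worker, proxy, ledger, gate, peer, leaf]
Visit front; enqueue router → queue [bridge, worker, proxy, ledger, gate, peer, leaf, router]
Visit bridge → queue [worker, proxy, ledger, gate, peer, leaf, router]
Visit worker; enqueue store → queue [proxy, ledger, gate, peer, leaf, router, store]
Visit proxy → queue [ledger, gate, peer, leaf, router, store]
Visit ledger → queue [gate, peer, leaf, router, store]
Visit gate; enqueue index → queue [peer, leaf, router, store, index]
Visit peer → queue [leaf, router, store, index]
Visit leaf → queue [router, store, index]
Visit router → queue [store, index]
Visit store → queue [index]
Visit index → queue []

Visit order: edge, root, mirror, front, bridge, worker, proxy, ledger, gate, peer, leaf, router, store, index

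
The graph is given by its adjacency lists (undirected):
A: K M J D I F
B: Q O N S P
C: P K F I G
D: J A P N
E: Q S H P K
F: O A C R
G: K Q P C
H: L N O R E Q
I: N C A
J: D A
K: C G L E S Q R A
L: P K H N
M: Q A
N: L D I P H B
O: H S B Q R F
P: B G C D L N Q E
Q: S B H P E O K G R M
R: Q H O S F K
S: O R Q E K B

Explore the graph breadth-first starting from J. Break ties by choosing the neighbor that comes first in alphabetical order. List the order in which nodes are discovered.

Visit J; enqueue A, D → queue [A, D]
Visit A; enqueue F, I, K, M → queue [D, F, I, K, M]
Visit D; enqueue N, P → queue [F, I, K, M, N, P]
Visit F; enqueue C, O, R → queue [I, K, M, N, P, C, O, R]
Visit I → queue [K, M, N, P, C, O, R]
Visit K; enqueue E, G, L, Q, S → queue [M, N, P, C, O, R, E, G, L, Q, S]
Visit M → queue [N, P, C, O, R, E, G, L, Q, S]
Visit N; enqueue B, H → queue [P, C, O, R, E, G, L, Q, S, B, H]
Visit P → queue [C, O, R, E, G, L, Q, S, B, H]
Visit C → queue [O, R, E, G, L, Q, S, B, H]
Visit O → queue [R, E, G, L, Q, S, B, H]
Visit R → queue [E, G, L, Q, S, B, H]
Visit E → queue [G, L, Q, S, B, H]
Visit G → queue [L, Q, S, B, H]
Visit L → queue [Q, S, B, H]
Visit Q → queue [S, B, H]
Visit S → queue [B, H]
Visit B → queue [H]
Visit H → queue []

J, A, D, F, I, K, M, N, P, C, O, R, E, G, L, Q, S, B, H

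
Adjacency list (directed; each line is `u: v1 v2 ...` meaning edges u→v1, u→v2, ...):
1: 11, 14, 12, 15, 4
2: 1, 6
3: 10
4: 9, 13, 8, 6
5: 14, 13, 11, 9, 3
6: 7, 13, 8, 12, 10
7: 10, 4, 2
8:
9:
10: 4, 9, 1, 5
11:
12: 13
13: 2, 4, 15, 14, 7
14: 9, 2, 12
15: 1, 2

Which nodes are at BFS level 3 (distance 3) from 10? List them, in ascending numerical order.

2, 7

Level 0: 10
Level 1: 1, 4, 5, 9
Level 2: 3, 6, 8, 11, 12, 13, 14, 15
Level 3: 2, 7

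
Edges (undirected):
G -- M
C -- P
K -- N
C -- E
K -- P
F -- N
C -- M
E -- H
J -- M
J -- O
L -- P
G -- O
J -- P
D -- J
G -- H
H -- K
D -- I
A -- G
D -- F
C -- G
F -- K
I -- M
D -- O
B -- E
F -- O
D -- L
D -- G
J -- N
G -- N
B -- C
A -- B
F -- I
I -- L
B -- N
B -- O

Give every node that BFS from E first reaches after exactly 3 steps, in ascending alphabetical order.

D, F, I, J, L

Level 0: E
Level 1: B, C, H
Level 2: A, G, K, M, N, O, P
Level 3: D, F, I, J, L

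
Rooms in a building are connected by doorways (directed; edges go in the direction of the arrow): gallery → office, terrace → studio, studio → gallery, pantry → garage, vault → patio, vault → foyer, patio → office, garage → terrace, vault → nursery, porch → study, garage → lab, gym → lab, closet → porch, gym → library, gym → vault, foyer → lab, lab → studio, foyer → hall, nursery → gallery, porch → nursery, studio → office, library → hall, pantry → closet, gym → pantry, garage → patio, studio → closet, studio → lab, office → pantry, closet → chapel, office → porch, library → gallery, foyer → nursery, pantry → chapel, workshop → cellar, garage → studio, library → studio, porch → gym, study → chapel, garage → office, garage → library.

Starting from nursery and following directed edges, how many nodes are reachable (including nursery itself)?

BFS from nursery visits: nursery, gallery, office, pantry, porch, chapel, closet, garage, gym, study, lab, library, patio, studio, terrace, vault, hall, foyer
Reachable nodes: 18 of 20 total.

18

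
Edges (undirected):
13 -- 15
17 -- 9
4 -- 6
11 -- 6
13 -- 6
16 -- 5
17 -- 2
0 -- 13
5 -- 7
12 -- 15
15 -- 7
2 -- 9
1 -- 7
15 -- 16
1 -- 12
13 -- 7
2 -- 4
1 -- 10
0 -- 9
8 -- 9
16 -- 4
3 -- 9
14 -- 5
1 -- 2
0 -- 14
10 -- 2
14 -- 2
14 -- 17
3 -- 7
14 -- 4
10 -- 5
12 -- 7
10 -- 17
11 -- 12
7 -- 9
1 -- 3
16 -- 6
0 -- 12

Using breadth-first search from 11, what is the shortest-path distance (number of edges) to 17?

Level 0: 11
Level 1: 6, 12
Level 2: 0, 1, 4, 7, 13, 15, 16
Level 3: 2, 3, 5, 9, 10, 14
Level 4: 8, 17
17 first appears at level 4.

4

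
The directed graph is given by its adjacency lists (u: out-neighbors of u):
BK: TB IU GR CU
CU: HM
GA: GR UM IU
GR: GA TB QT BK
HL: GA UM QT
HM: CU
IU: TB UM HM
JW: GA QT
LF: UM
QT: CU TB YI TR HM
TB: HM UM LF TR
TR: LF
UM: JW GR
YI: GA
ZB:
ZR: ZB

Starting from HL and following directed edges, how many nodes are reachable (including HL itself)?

14

BFS from HL visits: HL, GA, QT, UM, GR, IU, CU, HM, TB, TR, YI, JW, BK, LF
Reachable nodes: 14 of 16 total.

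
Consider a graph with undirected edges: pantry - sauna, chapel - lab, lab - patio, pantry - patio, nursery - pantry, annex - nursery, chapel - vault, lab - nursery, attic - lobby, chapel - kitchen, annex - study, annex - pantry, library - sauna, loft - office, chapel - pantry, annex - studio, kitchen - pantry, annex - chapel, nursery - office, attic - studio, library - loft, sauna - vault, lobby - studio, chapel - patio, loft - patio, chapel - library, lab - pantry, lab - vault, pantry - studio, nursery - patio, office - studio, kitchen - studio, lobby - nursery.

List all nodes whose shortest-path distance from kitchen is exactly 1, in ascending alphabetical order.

chapel, pantry, studio

Level 0: kitchen
Level 1: chapel, pantry, studio
Level 2: annex, attic, lab, library, lobby, nursery, office, patio, sauna, vault
Level 3: loft, study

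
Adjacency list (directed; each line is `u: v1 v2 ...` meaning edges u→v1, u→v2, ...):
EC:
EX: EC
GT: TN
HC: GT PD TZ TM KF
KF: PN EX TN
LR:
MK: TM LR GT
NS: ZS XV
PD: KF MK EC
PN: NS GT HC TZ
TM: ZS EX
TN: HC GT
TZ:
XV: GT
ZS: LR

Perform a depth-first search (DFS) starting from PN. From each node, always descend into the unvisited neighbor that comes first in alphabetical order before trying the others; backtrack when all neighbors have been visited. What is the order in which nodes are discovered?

PN -> GT -> TN -> HC -> KF -> EX -> EC -> PD -> MK -> LR -> TM -> ZS -> TZ -> NS -> XV

Visit PN
PN → GT
GT → TN
TN → HC
HC → KF
KF → EX
EX → EC
HC → PD
PD → MK
MK → LR
MK → TM
TM → ZS
HC → TZ
PN → NS
NS → XV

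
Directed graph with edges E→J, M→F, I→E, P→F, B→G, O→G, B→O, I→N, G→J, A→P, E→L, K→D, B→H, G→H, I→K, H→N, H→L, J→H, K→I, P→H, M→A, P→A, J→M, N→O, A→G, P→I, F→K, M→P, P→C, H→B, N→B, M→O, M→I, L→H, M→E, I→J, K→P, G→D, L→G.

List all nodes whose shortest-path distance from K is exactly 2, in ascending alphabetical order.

Level 0: K
Level 1: D, I, P
Level 2: A, C, E, F, H, J, N
Level 3: B, G, L, M, O

A, C, E, F, H, J, N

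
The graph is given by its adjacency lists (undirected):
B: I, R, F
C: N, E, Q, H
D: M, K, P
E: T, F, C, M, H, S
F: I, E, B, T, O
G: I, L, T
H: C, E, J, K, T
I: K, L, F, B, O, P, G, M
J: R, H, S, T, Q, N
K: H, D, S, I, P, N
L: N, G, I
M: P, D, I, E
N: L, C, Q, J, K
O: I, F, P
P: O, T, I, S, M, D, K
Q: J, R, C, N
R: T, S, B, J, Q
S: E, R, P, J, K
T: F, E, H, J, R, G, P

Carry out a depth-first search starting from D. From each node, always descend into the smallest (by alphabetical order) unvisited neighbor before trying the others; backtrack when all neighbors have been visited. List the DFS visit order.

D K H C E F B I G L N J Q R S P M O T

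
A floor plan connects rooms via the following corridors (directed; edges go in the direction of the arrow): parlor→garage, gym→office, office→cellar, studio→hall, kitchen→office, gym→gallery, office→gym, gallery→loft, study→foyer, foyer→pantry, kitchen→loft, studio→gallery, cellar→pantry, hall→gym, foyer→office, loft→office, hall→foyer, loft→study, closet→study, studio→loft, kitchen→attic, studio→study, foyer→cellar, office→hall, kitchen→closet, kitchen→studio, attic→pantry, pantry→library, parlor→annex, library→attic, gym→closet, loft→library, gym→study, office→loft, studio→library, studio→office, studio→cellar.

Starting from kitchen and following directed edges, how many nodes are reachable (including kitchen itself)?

BFS from kitchen visits: kitchen, studio, office, loft, closet, attic, study, library, hall, gallery, cellar, gym, pantry, foyer
Reachable nodes: 14 of 17 total.

14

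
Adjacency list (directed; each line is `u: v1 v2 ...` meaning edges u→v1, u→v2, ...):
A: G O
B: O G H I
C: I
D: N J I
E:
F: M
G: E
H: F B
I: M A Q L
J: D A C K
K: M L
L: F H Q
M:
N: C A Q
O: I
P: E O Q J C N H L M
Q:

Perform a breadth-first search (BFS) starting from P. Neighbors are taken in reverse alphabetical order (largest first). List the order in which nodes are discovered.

Visit P; enqueue Q, O, N, M, L, J, H, E, C → queue [Q, O, N, M, L, J, H, E, C]
Visit Q → queue [O, N, M, L, J, H, E, C]
Visit O; enqueue I → queue [N, M, L, J, H, E, C, I]
Visit N; enqueue A → queue [M, L, J, H, E, C, I, A]
Visit M → queue [L, J, H, E, C, I, A]
Visit L; enqueue F → queue [J, H, E, C, I, A, F]
Visit J; enqueue K, D → queue [H, E, C, I, A, F, K, D]
Visit H; enqueue B → queue [E, C, I, A, F, K, D, B]
Visit E → queue [C, I, A, F, K, D, B]
Visit C → queue [I, A, F, K, D, B]
Visit I → queue [A, F, K, D, B]
Visit A; enqueue G → queue [F, K, D, B, G]
Visit F → queue [K, D, B, G]
Visit K → queue [D, B, G]
Visit D → queue [B, G]
Visit B → queue [G]
Visit G → queue []

P, Q, O, N, M, L, J, H, E, C, I, A, F, K, D, B, G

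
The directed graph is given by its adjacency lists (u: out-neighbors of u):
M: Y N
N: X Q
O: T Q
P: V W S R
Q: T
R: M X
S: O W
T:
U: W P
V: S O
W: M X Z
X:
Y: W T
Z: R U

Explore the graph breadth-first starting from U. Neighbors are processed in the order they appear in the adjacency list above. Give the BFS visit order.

Visit U; enqueue W, P → queue [W, P]
Visit W; enqueue M, X, Z → queue [P, M, X, Z]
Visit P; enqueue V, S, R → queue [M, X, Z, V, S, R]
Visit M; enqueue Y, N → queue [X, Z, V, S, R, Y, N]
Visit X → queue [Z, V, S, R, Y, N]
Visit Z → queue [V, S, R, Y, N]
Visit V; enqueue O → queue [S, R, Y, N, O]
Visit S → queue [R, Y, N, O]
Visit R → queue [Y, N, O]
Visit Y; enqueue T → queue [N, O, T]
Visit N; enqueue Q → queue [O, T, Q]
Visit O → queue [T, Q]
Visit T → queue [Q]
Visit Q → queue []

U → W → P → M → X → Z → V → S → R → Y → N → O → T → Q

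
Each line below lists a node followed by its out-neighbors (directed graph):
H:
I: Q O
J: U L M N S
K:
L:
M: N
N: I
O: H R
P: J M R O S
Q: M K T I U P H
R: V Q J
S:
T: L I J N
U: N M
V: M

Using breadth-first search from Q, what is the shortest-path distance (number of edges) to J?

Level 0: Q
Level 1: H, I, K, M, P, T, U
Level 2: J, L, N, O, R, S
Level 3: V
J first appears at level 2.

2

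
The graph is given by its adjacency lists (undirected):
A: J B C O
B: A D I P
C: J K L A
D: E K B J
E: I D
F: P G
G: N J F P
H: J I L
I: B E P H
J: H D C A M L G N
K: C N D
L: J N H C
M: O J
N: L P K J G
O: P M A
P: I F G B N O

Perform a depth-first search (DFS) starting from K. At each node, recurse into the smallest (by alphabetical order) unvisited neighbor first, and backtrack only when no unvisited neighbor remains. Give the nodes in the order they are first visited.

Visit K
K → C
C → A
A → B
B → D
D → E
E → I
I → H
H → J
J → G
G → F
F → P
P → N
N → L
P → O
O → M

K, C, A, B, D, E, I, H, J, G, F, P, N, L, O, M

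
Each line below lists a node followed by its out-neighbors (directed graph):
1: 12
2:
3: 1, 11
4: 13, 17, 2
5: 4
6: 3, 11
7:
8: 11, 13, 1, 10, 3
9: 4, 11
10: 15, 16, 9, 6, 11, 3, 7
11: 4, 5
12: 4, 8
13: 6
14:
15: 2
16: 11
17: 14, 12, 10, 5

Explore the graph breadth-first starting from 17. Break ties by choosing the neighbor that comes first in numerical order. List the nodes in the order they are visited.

17 -> 5 -> 10 -> 12 -> 14 -> 4 -> 3 -> 6 -> 7 -> 9 -> 11 -> 15 -> 16 -> 8 -> 2 -> 13 -> 1

Visit 17; enqueue 5, 10, 12, 14 → queue [5, 10, 12, 14]
Visit 5; enqueue 4 → queue [10, 12, 14, 4]
Visit 10; enqueue 3, 6, 7, 9, 11, 15, 16 → queue [12, 14, 4, 3, 6, 7, 9, 11, 15, 16]
Visit 12; enqueue 8 → queue [14, 4, 3, 6, 7, 9, 11, 15, 16, 8]
Visit 14 → queue [4, 3, 6, 7, 9, 11, 15, 16, 8]
Visit 4; enqueue 2, 13 → queue [3, 6, 7, 9, 11, 15, 16, 8, 2, 13]
Visit 3; enqueue 1 → queue [6, 7, 9, 11, 15, 16, 8, 2, 13, 1]
Visit 6 → queue [7, 9, 11, 15, 16, 8, 2, 13, 1]
Visit 7 → queue [9, 11, 15, 16, 8, 2, 13, 1]
Visit 9 → queue [11, 15, 16, 8, 2, 13, 1]
Visit 11 → queue [15, 16, 8, 2, 13, 1]
Visit 15 → queue [16, 8, 2, 13, 1]
Visit 16 → queue [8, 2, 13, 1]
Visit 8 → queue [2, 13, 1]
Visit 2 → queue [13, 1]
Visit 13 → queue [1]
Visit 1 → queue []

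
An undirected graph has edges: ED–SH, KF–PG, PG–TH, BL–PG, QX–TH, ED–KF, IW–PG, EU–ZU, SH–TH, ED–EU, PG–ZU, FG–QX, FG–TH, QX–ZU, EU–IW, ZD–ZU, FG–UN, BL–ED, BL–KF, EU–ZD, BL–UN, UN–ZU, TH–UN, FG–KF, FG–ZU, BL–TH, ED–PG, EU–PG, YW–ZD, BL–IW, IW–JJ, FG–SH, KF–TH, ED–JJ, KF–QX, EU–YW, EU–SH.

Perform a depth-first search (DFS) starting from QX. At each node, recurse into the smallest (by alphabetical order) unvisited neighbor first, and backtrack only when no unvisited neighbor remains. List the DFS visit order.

QX FG KF BL ED EU IW JJ PG TH SH UN ZU ZD YW

Visit QX
QX → FG
FG → KF
KF → BL
BL → ED
ED → EU
EU → IW
IW → JJ
IW → PG
PG → TH
TH → SH
TH → UN
UN → ZU
ZU → ZD
ZD → YW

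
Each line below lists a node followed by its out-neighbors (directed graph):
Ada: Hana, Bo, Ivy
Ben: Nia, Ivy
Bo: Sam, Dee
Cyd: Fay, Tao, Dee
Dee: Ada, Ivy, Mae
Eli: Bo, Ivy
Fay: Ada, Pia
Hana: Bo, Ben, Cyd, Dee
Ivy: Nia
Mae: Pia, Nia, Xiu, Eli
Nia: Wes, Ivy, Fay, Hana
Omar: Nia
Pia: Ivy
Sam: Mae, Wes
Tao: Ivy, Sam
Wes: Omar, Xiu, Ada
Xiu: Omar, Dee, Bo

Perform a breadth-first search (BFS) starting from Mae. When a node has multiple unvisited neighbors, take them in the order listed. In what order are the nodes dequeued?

Mae → Pia → Nia → Xiu → Eli → Ivy → Wes → Fay → Hana → Omar → Dee → Bo → Ada → Ben → Cyd → Sam → Tao

Visit Mae; enqueue Pia, Nia, Xiu, Eli → queue [Pia, Nia, Xiu, Eli]
Visit Pia; enqueue Ivy → queue [Nia, Xiu, Eli, Ivy]
Visit Nia; enqueue Wes, Fay, Hana → queue [Xiu, Eli, Ivy, Wes, Fay, Hana]
Visit Xiu; enqueue Omar, Dee, Bo → queue [Eli, Ivy, Wes, Fay, Hana, Omar, Dee, Bo]
Visit Eli → queue [Ivy, Wes, Fay, Hana, Omar, Dee, Bo]
Visit Ivy → queue [Wes, Fay, Hana, Omar, Dee, Bo]
Visit Wes; enqueue Ada → queue [Fay, Hana, Omar, Dee, Bo, Ada]
Visit Fay → queue [Hana, Omar, Dee, Bo, Ada]
Visit Hana; enqueue Ben, Cyd → queue [Omar, Dee, Bo, Ada, Ben, Cyd]
Visit Omar → queue [Dee, Bo, Ada, Ben, Cyd]
Visit Dee → queue [Bo, Ada, Ben, Cyd]
Visit Bo; enqueue Sam → queue [Ada, Ben, Cyd, Sam]
Visit Ada → queue [Ben, Cyd, Sam]
Visit Ben → queue [Cyd, Sam]
Visit Cyd; enqueue Tao → queue [Sam, Tao]
Visit Sam → queue [Tao]
Visit Tao → queue []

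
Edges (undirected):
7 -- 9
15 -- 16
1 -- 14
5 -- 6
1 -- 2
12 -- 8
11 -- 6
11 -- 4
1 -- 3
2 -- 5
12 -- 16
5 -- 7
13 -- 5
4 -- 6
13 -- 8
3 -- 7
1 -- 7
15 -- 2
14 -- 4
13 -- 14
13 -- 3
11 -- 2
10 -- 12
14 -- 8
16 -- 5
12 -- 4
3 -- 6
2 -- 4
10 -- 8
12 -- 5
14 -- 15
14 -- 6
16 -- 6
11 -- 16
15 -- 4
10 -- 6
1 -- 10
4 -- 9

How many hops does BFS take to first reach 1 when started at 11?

Level 0: 11
Level 1: 2, 4, 6, 16
Level 2: 1, 3, 5, 9, 10, 12, 14, 15
Level 3: 7, 8, 13
1 first appears at level 2.

2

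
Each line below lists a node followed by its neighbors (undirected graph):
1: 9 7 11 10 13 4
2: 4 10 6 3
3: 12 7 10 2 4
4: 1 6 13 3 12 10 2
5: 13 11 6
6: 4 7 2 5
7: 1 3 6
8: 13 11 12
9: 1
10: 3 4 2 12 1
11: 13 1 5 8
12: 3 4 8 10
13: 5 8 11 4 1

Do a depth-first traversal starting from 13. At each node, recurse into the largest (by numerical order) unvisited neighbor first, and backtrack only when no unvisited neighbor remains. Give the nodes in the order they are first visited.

Visit 13
13 → 11
11 → 8
8 → 12
12 → 10
10 → 4
4 → 6
6 → 7
7 → 3
3 → 2
7 → 1
1 → 9
6 → 5

13, 11, 8, 12, 10, 4, 6, 7, 3, 2, 1, 9, 5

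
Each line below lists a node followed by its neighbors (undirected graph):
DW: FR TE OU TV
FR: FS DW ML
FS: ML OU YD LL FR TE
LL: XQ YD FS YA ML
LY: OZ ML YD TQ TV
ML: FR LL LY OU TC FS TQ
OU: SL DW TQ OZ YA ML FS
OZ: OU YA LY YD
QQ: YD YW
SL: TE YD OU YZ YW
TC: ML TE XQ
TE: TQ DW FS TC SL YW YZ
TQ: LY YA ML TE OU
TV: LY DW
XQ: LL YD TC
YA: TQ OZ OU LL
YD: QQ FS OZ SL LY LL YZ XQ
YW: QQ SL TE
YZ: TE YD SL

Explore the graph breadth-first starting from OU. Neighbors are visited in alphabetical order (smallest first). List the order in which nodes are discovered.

OU -> DW -> FS -> ML -> OZ -> SL -> TQ -> YA -> FR -> TE -> TV -> LL -> YD -> LY -> TC -> YW -> YZ -> XQ -> QQ

Visit OU; enqueue DW, FS, ML, OZ, SL, TQ, YA → queue [DW, FS, ML, OZ, SL, TQ, YA]
Visit DW; enqueue FR, TE, TV → queue [FS, ML, OZ, SL, TQ, YA, FR, TE, TV]
Visit FS; enqueue LL, YD → queue [ML, OZ, SL, TQ, YA, FR, TE, TV, LL, YD]
Visit ML; enqueue LY, TC → queue [OZ, SL, TQ, YA, FR, TE, TV, LL, YD, LY, TC]
Visit OZ → queue [SL, TQ, YA, FR, TE, TV, LL, YD, LY, TC]
Visit SL; enqueue YW, YZ → queue [TQ, YA, FR, TE, TV, LL, YD, LY, TC, YW, YZ]
Visit TQ → queue [YA, FR, TE, TV, LL, YD, LY, TC, YW, YZ]
Visit YA → queue [FR, TE, TV, LL, YD, LY, TC, YW, YZ]
Visit FR → queue [TE, TV, LL, YD, LY, TC, YW, YZ]
Visit TE → queue [TV, LL, YD, LY, TC, YW, YZ]
Visit TV → queue [LL, YD, LY, TC, YW, YZ]
Visit LL; enqueue XQ → queue [YD, LY, TC, YW, YZ, XQ]
Visit YD; enqueue QQ → queue [LY, TC, YW, YZ, XQ, QQ]
Visit LY → queue [TC, YW, YZ, XQ, QQ]
Visit TC → queue [YW, YZ, XQ, QQ]
Visit YW → queue [YZ, XQ, QQ]
Visit YZ → queue [XQ, QQ]
Visit XQ → queue [QQ]
Visit QQ → queue []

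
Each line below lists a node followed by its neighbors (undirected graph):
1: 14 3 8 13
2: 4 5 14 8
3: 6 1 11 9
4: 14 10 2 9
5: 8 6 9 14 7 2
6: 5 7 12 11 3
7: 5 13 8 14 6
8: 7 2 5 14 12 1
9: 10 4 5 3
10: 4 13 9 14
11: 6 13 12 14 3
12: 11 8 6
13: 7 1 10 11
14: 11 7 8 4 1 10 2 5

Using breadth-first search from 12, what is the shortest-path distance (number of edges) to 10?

Level 0: 12
Level 1: 6, 8, 11
Level 2: 1, 2, 3, 5, 7, 13, 14
Level 3: 4, 9, 10
10 first appears at level 3.

3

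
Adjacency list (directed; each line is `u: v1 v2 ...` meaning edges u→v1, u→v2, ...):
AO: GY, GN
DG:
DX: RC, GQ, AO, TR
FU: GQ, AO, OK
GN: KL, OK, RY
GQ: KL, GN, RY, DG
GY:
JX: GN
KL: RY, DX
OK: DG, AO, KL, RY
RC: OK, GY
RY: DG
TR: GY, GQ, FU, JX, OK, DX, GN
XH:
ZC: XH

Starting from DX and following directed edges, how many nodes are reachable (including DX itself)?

BFS from DX visits: DX, TR, RC, GQ, AO, OK, JX, GY, GN, FU, RY, KL, DG
Reachable nodes: 13 of 15 total.

13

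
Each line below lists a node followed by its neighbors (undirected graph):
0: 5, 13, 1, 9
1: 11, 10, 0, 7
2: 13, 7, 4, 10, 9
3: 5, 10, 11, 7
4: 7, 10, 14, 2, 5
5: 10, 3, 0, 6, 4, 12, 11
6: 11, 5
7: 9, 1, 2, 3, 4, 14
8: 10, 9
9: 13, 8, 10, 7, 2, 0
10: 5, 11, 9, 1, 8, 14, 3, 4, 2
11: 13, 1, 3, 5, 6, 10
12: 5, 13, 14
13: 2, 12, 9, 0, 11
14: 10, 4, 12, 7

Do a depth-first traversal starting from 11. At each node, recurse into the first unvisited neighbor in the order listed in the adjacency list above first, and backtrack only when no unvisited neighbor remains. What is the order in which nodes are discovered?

Visit 11
11 → 13
13 → 2
2 → 7
7 → 9
9 → 8
8 → 10
10 → 5
5 → 3
5 → 0
0 → 1
5 → 6
5 → 4
4 → 14
14 → 12

11 -> 13 -> 2 -> 7 -> 9 -> 8 -> 10 -> 5 -> 3 -> 0 -> 1 -> 6 -> 4 -> 14 -> 12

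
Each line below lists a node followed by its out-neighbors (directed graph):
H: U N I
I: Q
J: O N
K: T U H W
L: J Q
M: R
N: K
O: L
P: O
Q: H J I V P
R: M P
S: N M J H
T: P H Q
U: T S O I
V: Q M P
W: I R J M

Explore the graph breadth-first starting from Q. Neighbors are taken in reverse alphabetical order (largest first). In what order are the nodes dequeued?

Visit Q; enqueue V, P, J, I, H → queue [V, P, J, I, H]
Visit V; enqueue M → queue [P, J, I, H, M]
Visit P; enqueue O → queue [J, I, H, M, O]
Visit J; enqueue N → queue [I, H, M, O, N]
Visit I → queue [H, M, O, N]
Visit H; enqueue U → queue [M, O, N, U]
Visit M; enqueue R → queue [O, N, U, R]
Visit O; enqueue L → queue [N, U, R, L]
Visit N; enqueue K → queue [U, R, L, K]
Visit U; enqueue T, S → queue [R, L, K, T, S]
Visit R → queue [L, K, T, S]
Visit L → queue [K, T, S]
Visit K; enqueue W → queue [T, S, W]
Visit T → queue [S, W]
Visit S → queue [W]
Visit W → queue []

Q → V → P → J → I → H → M → O → N → U → R → L → K → T → S → W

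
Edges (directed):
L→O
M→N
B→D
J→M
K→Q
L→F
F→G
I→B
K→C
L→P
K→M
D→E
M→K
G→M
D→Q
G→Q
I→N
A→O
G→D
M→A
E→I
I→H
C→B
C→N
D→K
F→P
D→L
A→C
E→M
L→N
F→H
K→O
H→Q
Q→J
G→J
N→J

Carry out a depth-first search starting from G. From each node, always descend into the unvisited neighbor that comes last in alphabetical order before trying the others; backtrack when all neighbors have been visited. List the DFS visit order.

G, Q, J, M, N, K, O, C, B, D, L, P, F, H, E, I, A

Visit G
G → Q
Q → J
J → M
M → N
M → K
K → O
K → C
C → B
B → D
D → L
L → P
L → F
F → H
D → E
E → I
M → A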